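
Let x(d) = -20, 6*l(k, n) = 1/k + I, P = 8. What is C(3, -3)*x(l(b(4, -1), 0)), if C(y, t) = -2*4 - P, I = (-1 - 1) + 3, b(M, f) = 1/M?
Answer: 320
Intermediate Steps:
I = 1 (I = -2 + 3 = 1)
l(k, n) = ⅙ + 1/(6*k) (l(k, n) = (1/k + 1)/6 = (1 + 1/k)/6 = ⅙ + 1/(6*k))
C(y, t) = -16 (C(y, t) = -2*4 - 1*8 = -8 - 8 = -16)
C(3, -3)*x(l(b(4, -1), 0)) = -16*(-20) = 320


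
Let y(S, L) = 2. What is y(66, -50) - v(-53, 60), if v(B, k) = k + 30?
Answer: -88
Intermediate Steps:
v(B, k) = 30 + k
y(66, -50) - v(-53, 60) = 2 - (30 + 60) = 2 - 1*90 = 2 - 90 = -88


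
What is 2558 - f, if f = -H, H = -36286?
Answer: -33728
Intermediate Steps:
f = 36286 (f = -1*(-36286) = 36286)
2558 - f = 2558 - 1*36286 = 2558 - 36286 = -33728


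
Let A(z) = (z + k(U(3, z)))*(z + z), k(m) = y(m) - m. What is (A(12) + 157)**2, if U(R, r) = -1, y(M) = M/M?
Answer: 243049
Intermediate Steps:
y(M) = 1
k(m) = 1 - m
A(z) = 2*z*(2 + z) (A(z) = (z + (1 - 1*(-1)))*(z + z) = (z + (1 + 1))*(2*z) = (z + 2)*(2*z) = (2 + z)*(2*z) = 2*z*(2 + z))
(A(12) + 157)**2 = (2*12*(2 + 12) + 157)**2 = (2*12*14 + 157)**2 = (336 + 157)**2 = 493**2 = 243049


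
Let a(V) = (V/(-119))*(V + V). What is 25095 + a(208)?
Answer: 2899777/119 ≈ 24368.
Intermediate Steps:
a(V) = -2*V²/119 (a(V) = (V*(-1/119))*(2*V) = (-V/119)*(2*V) = -2*V²/119)
25095 + a(208) = 25095 - 2/119*208² = 25095 - 2/119*43264 = 25095 - 86528/119 = 2899777/119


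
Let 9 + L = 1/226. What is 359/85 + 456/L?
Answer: -422627/9095 ≈ -46.468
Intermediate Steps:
L = -2033/226 (L = -9 + 1/226 = -2033/226 ≈ -8.9956)
359/85 + 456/L = 359/85 + 456/(-2033/226) = 359*(1/85) + 456*(-226/2033) = 359/85 - 5424/107 = -422627/9095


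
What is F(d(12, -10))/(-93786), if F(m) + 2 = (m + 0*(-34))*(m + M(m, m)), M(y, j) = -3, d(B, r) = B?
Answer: -53/46893 ≈ -0.0011302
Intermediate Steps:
F(m) = -2 + m*(-3 + m) (F(m) = -2 + (m + 0*(-34))*(m - 3) = -2 + (m + 0)*(-3 + m) = -2 + m*(-3 + m))
F(d(12, -10))/(-93786) = (-2 + 12² - 3*12)/(-93786) = (-2 + 144 - 36)*(-1/93786) = 106*(-1/93786) = -53/46893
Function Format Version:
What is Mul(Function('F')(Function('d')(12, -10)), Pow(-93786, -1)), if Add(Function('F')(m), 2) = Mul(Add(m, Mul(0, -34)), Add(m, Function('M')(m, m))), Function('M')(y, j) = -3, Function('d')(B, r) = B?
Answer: Rational(-53, 46893) ≈ -0.0011302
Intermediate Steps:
Function('F')(m) = Add(-2, Mul(m, Add(-3, m))) (Function('F')(m) = Add(-2, Mul(Add(m, Mul(0, -34)), Add(m, -3))) = Add(-2, Mul(Add(m, 0), Add(-3, m))) = Add(-2, Mul(m, Add(-3, m))))
Mul(Function('F')(Function('d')(12, -10)), Pow(-93786, -1)) = Mul(Add(-2, Pow(12, 2), Mul(-3, 12)), Pow(-93786, -1)) = Mul(Add(-2, 144, -36), Rational(-1, 93786)) = Mul(106, Rational(-1, 93786)) = Rational(-53, 46893)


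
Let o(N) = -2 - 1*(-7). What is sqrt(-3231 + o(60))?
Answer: I*sqrt(3226) ≈ 56.798*I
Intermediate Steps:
o(N) = 5 (o(N) = -2 + 7 = 5)
sqrt(-3231 + o(60)) = sqrt(-3231 + 5) = sqrt(-3226) = I*sqrt(3226)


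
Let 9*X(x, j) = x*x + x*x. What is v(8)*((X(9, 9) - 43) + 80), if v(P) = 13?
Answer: 715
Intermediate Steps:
X(x, j) = 2*x²/9 (X(x, j) = (x*x + x*x)/9 = (x² + x²)/9 = (2*x²)/9 = 2*x²/9)
v(8)*((X(9, 9) - 43) + 80) = 13*(((2/9)*9² - 43) + 80) = 13*(((2/9)*81 - 43) + 80) = 13*((18 - 43) + 80) = 13*(-25 + 80) = 13*55 = 715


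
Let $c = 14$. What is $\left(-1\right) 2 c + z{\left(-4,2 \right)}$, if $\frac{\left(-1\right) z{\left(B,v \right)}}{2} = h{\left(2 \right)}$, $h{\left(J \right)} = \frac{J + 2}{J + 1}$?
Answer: $- \frac{92}{3} \approx -30.667$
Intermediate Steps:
$h{\left(J \right)} = \frac{2 + J}{1 + J}$
$z{\left(B,v \right)} = - \frac{8}{3}$ ($z{\left(B,v \right)} = - 2 \frac{2 + 2}{1 + 2} = - 2 \cdot \frac{1}{3} \cdot 4 = \left(-2\right) \frac{4}{3} = - \frac{8}{3}$)
$\left(-1\right) 2 c + z{\left(-4,2 \right)} = \left(-1\right) 2 \cdot 14 - \frac{8}{3} = \left(-2\right) 14 - \frac{8}{3} = -28 - \frac{8}{3} = - \frac{92}{3}$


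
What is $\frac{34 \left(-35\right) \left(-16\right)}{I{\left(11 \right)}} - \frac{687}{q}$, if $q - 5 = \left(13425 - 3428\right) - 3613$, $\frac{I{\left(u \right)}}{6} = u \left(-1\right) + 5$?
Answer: $- \frac{30417823}{57501} \approx -529.0$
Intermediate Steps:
$I{\left(u \right)} = 30 - 6 u$ ($I{\left(u \right)} = 6 \left(u \left(-1\right) + 5\right) = 6 \left(- u + 5\right) = 6 \left(5 - u\right) = 30 - 6 u$)
$q = 6389$ ($q = 5 + \left(\left(13425 - 3428\right) - 3613\right) = 5 + \left(9997 - 3613\right) = 5 + 6384 = 6389$)
$\frac{34 \left(-35\right) \left(-16\right)}{I{\left(11 \right)}} - \frac{687}{q} = \frac{34 \left(-35\right) \left(-16\right)}{30 - 66} - \frac{687}{6389} = \frac{\left(-1190\right) \left(-16\right)}{30 - 66} - \frac{687}{6389} = \frac{19040}{-36} - \frac{687}{6389} = 19040 \left(- \frac{1}{36}\right) - \frac{687}{6389} = - \frac{4760}{9} - \frac{687}{6389} = - \frac{30417823}{57501}$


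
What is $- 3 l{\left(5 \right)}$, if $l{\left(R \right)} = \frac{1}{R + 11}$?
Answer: $- \frac{3}{16} \approx -0.1875$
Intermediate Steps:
$l{\left(R \right)} = \frac{1}{11 + R}$
$- 3 l{\left(5 \right)} = - \frac{3}{11 + 5} = - \frac{3}{16}$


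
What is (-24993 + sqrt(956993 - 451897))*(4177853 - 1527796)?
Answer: -66232874601 + 5300114*sqrt(126274) ≈ -6.4349e+10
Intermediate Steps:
(-24993 + sqrt(956993 - 451897))*(4177853 - 1527796) = (-24993 + sqrt(505096))*2650057 = (-24993 + 2*sqrt(126274))*2650057 = -66232874601 + 5300114*sqrt(126274)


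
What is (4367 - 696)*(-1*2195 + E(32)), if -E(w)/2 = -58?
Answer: -7632009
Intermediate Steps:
E(w) = 116 (E(w) = -2*(-58) = 116)
(4367 - 696)*(-1*2195 + E(32)) = (4367 - 696)*(-1*2195 + 116) = 3671*(-2195 + 116) = 3671*(-2079) = -7632009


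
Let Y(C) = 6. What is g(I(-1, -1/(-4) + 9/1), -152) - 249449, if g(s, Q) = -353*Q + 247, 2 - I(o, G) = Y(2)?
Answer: -195546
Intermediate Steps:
I(o, G) = -4 (I(o, G) = 2 - 1*6 = 2 - 6 = -4)
g(s, Q) = 247 - 353*Q
g(I(-1, -1/(-4) + 9/1), -152) - 249449 = (247 - 353*(-152)) - 249449 = (247 + 53656) - 249449 = 53903 - 249449 = -195546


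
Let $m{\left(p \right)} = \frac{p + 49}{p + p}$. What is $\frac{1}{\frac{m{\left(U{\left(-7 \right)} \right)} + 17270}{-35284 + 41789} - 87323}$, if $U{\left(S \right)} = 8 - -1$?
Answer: $- \frac{58545}{5112169576} \approx -1.1452 \cdot 10^{-5}$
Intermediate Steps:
$U{\left(S \right)} = 9$ ($U{\left(S \right)} = 8 + 1 = 9$)
$m{\left(p \right)} = \frac{49 + p}{2 p}$
$\frac{1}{\frac{m{\left(U{\left(-7 \right)} \right)} + 17270}{-35284 + 41789} - 87323} = \frac{1}{\frac{\frac{49 + 9}{2 \cdot 9} + 17270}{-35284 + 41789} - 87323} = \frac{1}{\frac{\frac{1}{2} \cdot \frac{1}{9} \cdot 58 + 17270}{6505} - 87323} = \frac{1}{\left(\frac{29}{9} + 17270\right) \frac{1}{6505} - 87323} = \frac{1}{\frac{155459}{9} \cdot \frac{1}{6505} - 87323} = \frac{1}{\frac{155459}{58545} - 87323} = \frac{1}{- \frac{5112169576}{58545}} = - \frac{58545}{5112169576}$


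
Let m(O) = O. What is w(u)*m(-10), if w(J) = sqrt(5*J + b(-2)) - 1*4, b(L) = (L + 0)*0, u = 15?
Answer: 40 - 50*sqrt(3) ≈ -46.603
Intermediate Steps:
b(L) = 0 (b(L) = L*0 = 0)
w(J) = -4 + sqrt(5)*sqrt(J) (w(J) = sqrt(5*J + 0) - 1*4 = sqrt(5*J) - 4 = sqrt(5)*sqrt(J) - 4 = -4 + sqrt(5)*sqrt(J))
w(u)*m(-10) = (-4 + sqrt(5)*sqrt(15))*(-10) = (-4 + 5*sqrt(3))*(-10) = 40 - 50*sqrt(3)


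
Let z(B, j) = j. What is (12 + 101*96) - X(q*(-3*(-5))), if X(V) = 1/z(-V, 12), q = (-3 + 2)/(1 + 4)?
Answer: 116495/12 ≈ 9707.9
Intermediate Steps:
q = -1/5 ≈ -0.20000
X(V) = 1/12
(12 + 101*96) - X(q*(-3*(-5))) = (12 + 101*96) - 1*1/12 = (12 + 9696) - 1/12 = 9708 - 1/12 = 116495/12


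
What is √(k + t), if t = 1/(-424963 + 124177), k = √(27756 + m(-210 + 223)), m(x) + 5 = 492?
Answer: √(-300786 + 90472217796*√28243)/300786 ≈ 12.964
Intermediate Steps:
m(x) = 487 (m(x) = -5 + 492 = 487)
k = √28243 (k = √(27756 + 487) = √28243 ≈ 168.06)
t = -1/300786 (t = 1/(-300786) = -1/300786 ≈ -3.3246e-6)
√(k + t) = √(√28243 - 1/300786) = √(-1/300786 + √28243)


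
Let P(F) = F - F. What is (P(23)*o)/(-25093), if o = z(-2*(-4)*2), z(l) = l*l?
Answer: 0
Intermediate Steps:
P(F) = 0
z(l) = l**2
o = 256 (o = (-2*(-4)*2)**2 = (8*2)**2 = 16**2 = 256)
(P(23)*o)/(-25093) = (0*256)/(-25093) = 0*(-1/25093) = 0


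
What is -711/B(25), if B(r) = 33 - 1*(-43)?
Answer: -711/76 ≈ -9.3553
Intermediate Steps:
B(r) = 76 (B(r) = 33 + 43 = 76)
-711/B(25) = -711/76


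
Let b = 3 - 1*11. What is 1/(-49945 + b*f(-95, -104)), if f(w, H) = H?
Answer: -1/49113 ≈ -2.0361e-5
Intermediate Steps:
b = -8 (b = 3 - 11 = -8)
1/(-49945 + b*f(-95, -104)) = 1/(-49945 - 8*(-104)) = 1/(-49945 + 832) = 1/(-49113) = -1/49113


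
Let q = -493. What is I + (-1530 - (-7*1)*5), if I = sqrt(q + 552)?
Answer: -1495 + sqrt(59) ≈ -1487.3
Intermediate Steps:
I = sqrt(59) (I = sqrt(-493 + 552) = sqrt(59) ≈ 7.6811)
I + (-1530 - (-7*1)*5) = sqrt(59) + (-1530 - (-7*1)*5) = sqrt(59) + (-1530 - (-7)*5) = sqrt(59) + (-1530 - 1*(-35)) = sqrt(59) + (-1530 + 35) = sqrt(59) - 1495 = -1495 + sqrt(59)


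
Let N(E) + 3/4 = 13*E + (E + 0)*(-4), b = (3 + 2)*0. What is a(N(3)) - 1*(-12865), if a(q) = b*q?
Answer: 12865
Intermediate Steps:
b = 0 (b = 5*0 = 0)
N(E) = -3/4 + 9*E (N(E) = -3/4 + (13*E + (E + 0)*(-4)) = -3/4 + (13*E + E*(-4)) = -3/4 + (13*E - 4*E) = -3/4 + 9*E)
a(q) = 0 (a(q) = 0*q = 0)
a(N(3)) - 1*(-12865) = 0 - 1*(-12865) = 0 + 12865 = 12865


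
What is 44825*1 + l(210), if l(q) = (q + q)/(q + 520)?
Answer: 3272267/73 ≈ 44826.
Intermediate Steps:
l(q) = 2*q/(520 + q) (l(q) = (2*q)/(520 + q) = 2*q/(520 + q))
44825*1 + l(210) = 44825*1 + 2*210/(520 + 210) = 44825 + 2*210/730 = 44825 + 2*210*(1/730) = 44825 + 42/73 = 3272267/73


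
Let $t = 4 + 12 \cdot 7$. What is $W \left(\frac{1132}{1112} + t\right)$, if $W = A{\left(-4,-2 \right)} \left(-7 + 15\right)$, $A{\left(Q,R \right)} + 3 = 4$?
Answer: $\frac{98988}{139} \approx 712.14$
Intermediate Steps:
$A{\left(Q,R \right)} = 1$ ($A{\left(Q,R \right)} = -3 + 4 = 1$)
$W = 8$ ($W = 1 \left(-7 + 15\right) = 1 \cdot 8 = 8$)
$t = 88$ ($t = 4 + 84 = 88$)
$W \left(\frac{1132}{1112} + t\right) = 8 \left(\frac{1132}{1112} + 88\right) = 8 \left(1132 \cdot \frac{1}{1112} + 88\right) = 8 \left(\frac{283}{278} + 88\right) = 8 \cdot \frac{24747}{278} = \frac{98988}{139}$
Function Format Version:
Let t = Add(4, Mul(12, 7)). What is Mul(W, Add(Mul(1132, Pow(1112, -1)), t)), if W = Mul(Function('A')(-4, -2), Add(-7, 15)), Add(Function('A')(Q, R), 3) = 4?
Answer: Rational(98988, 139) ≈ 712.14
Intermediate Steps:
Function('A')(Q, R) = 1 (Function('A')(Q, R) = Add(-3, 4) = 1)
W = 8 (W = Mul(1, Add(-7, 15)) = Mul(1, 8) = 8)
t = 88 (t = Add(4, 84) = 88)
Mul(W, Add(Mul(1132, Pow(1112, -1)), t)) = Mul(8, Add(Mul(1132, Pow(1112, -1)), 88)) = Mul(8, Add(Mul(1132, Rational(1, 1112)), 88)) = Mul(8, Add(Rational(283, 278), 88)) = Mul(8, Rational(24747, 278)) = Rational(98988, 139)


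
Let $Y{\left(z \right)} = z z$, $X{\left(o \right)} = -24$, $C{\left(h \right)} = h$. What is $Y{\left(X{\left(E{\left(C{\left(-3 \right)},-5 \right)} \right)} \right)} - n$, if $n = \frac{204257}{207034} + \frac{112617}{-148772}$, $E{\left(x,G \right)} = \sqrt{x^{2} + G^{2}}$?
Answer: $\frac{8867112240211}{15400431124} \approx 575.77$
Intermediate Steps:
$E{\left(x,G \right)} = \sqrt{G^{2} + x^{2}}$
$Y{\left(z \right)} = z^{2}$
$n = \frac{3536087213}{15400431124}$ ($n = 204257 \cdot \frac{1}{207034} + 112617 \left(- \frac{1}{148772}\right) = \frac{204257}{207034} - \frac{112617}{148772} = \frac{3536087213}{15400431124} \approx 0.22961$)
$Y{\left(X{\left(E{\left(C{\left(-3 \right)},-5 \right)} \right)} \right)} - n = \left(-24\right)^{2} - \frac{3536087213}{15400431124} = 576 - \frac{3536087213}{15400431124} = \frac{8867112240211}{15400431124}$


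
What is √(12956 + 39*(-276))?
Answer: 4*√137 ≈ 46.819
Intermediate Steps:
√(12956 + 39*(-276)) = √(12956 - 10764) = √2192 = 4*√137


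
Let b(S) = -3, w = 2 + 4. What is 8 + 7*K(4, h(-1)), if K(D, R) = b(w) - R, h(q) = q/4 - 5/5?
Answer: -17/4 ≈ -4.2500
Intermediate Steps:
w = 6
h(q) = -1 + q/4 (h(q) = q*(1/4) - 5*1/5 = q/4 - 1 = -1 + q/4)
K(D, R) = -3 - R
8 + 7*K(4, h(-1)) = 8 + 7*(-3 - (-1 + (1/4)*(-1))) = 8 + 7*(-3 - (-1 - 1/4)) = 8 + 7*(-3 - 1*(-5/4)) = 8 + 7*(-3 + 5/4) = 8 + 7*(-7/4) = 8 - 49/4 = -17/4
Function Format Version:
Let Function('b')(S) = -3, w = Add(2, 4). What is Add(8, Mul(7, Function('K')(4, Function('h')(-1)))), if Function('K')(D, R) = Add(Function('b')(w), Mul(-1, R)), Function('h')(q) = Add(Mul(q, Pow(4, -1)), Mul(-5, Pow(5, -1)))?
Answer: Rational(-17, 4) ≈ -4.2500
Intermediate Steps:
w = 6
Function('h')(q) = Add(-1, Mul(Rational(1, 4), q)) (Function('h')(q) = Add(Mul(q, Rational(1, 4)), Mul(-5, Rational(1, 5))) = Add(Mul(Rational(1, 4), q), -1) = Add(-1, Mul(Rational(1, 4), q)))
Function('K')(D, R) = Add(-3, Mul(-1, R))
Add(8, Mul(7, Function('K')(4, Function('h')(-1)))) = Add(8, Mul(7, Add(-3, Mul(-1, Add(-1, Mul(Rational(1, 4), -1)))))) = Add(8, Mul(7, Add(-3, Mul(-1, Add(-1, Rational(-1, 4)))))) = Add(8, Mul(7, Add(-3, Mul(-1, Rational(-5, 4))))) = Add(8, Mul(7, Add(-3, Rational(5, 4)))) = Add(8, Mul(7, Rational(-7, 4))) = Add(8, Rational(-49, 4)) = Rational(-17, 4)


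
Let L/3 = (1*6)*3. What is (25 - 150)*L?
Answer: -6750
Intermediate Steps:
L = 54 (L = 3*((1*6)*3) = 3*(6*3) = 3*18 = 54)
(25 - 150)*L = (25 - 150)*54 = -125*54 = -6750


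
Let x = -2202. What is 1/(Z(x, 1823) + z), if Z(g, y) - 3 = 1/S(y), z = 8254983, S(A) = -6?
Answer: 6/49529915 ≈ 1.2114e-7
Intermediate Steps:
Z(g, y) = 17/6 (Z(g, y) = 3 + 1/(-6) = 3 - 1/6 = 17/6)
1/(Z(x, 1823) + z) = 1/(17/6 + 8254983) = 1/(49529915/6) = 6/49529915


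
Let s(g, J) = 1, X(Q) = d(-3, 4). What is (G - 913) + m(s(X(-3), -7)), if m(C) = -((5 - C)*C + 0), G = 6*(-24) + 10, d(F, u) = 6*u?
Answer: -1051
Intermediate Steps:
X(Q) = 24 (X(Q) = 6*4 = 24)
G = -134 (G = -144 + 10 = -134)
m(C) = -C*(5 - C) (m(C) = -(C*(5 - C) + 0) = -C*(5 - C))
(G - 913) + m(s(X(-3), -7)) = (-134 - 913) + 1*(-5 + 1) = -1047 + 1*(-4) = -1047 - 4 = -1051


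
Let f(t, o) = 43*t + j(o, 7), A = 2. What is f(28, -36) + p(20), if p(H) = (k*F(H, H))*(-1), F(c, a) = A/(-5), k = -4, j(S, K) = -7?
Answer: 5977/5 ≈ 1195.4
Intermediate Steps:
F(c, a) = -2/5 (F(c, a) = 2/(-5) = 2*(-1/5) = -2/5)
p(H) = -8/5 (p(H) = -4*(-2/5)*(-1) = (8/5)*(-1) = -8/5)
f(t, o) = -7 + 43*t (f(t, o) = 43*t - 7 = -7 + 43*t)
f(28, -36) + p(20) = (-7 + 43*28) - 8/5 = (-7 + 1204) - 8/5 = 1197 - 8/5 = 5977/5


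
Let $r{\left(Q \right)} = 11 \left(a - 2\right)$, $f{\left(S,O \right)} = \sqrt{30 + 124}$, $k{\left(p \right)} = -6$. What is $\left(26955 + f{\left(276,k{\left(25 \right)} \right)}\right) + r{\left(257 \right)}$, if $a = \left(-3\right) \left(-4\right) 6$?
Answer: $27725 + \sqrt{154} \approx 27737.0$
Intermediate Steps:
$a = 72$ ($a = 12 \cdot 6 = 72$)
$f{\left(S,O \right)} = \sqrt{154}$
$r{\left(Q \right)} = 770$ ($r{\left(Q \right)} = 11 \left(72 - 2\right) = 11 \cdot 70 = 770$)
$\left(26955 + f{\left(276,k{\left(25 \right)} \right)}\right) + r{\left(257 \right)} = \left(26955 + \sqrt{154}\right) + 770 = 27725 + \sqrt{154}$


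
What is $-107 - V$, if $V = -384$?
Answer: $277$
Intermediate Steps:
$-107 - V = -107 - -384 = -107 + 384 = 277$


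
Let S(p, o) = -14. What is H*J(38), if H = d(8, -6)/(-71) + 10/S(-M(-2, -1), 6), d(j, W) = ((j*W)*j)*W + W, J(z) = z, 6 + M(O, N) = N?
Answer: -624758/497 ≈ -1257.1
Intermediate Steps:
M(O, N) = -6 + N
d(j, W) = W + W²*j² (d(j, W) = ((W*j)*j)*W + W = (W*j²)*W + W = W²*j² + W = W + W²*j²)
H = -16441/497 (H = -6*(1 - 6*8²)/(-71) + 10/(-14) = -6*(1 - 6*64)*(-1/71) + 10*(-1/14) = -6*(1 - 384)*(-1/71) - 5/7 = -6*(-383)*(-1/71) - 5/7 = 2298*(-1/71) - 5/7 = -2298/71 - 5/7 = -16441/497 ≈ -33.081)
H*J(38) = -16441/497*38 = -624758/497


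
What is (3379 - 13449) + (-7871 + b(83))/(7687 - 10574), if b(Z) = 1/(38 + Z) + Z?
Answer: -3516780543/349327 ≈ -10067.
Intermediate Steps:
b(Z) = Z + 1/(38 + Z)
(3379 - 13449) + (-7871 + b(83))/(7687 - 10574) = (3379 - 13449) + (-7871 + (1 + 83**2 + 38*83)/(38 + 83))/(7687 - 10574) = -10070 + (-7871 + (1 + 6889 + 3154)/121)/(-2887) = -10070 + (-7871 + (1/121)*10044)*(-1/2887) = -10070 + (-7871 + 10044/121)*(-1/2887) = -10070 - 942347/121*(-1/2887) = -10070 + 942347/349327 = -3516780543/349327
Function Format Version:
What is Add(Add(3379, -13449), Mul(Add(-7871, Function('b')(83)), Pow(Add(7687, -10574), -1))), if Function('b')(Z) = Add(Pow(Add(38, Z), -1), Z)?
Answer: Rational(-3516780543, 349327) ≈ -10067.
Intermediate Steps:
Function('b')(Z) = Add(Z, Pow(Add(38, Z), -1))
Add(Add(3379, -13449), Mul(Add(-7871, Function('b')(83)), Pow(Add(7687, -10574), -1))) = Add(Add(3379, -13449), Mul(Add(-7871, Mul(Pow(Add(38, 83), -1), Add(1, Pow(83, 2), Mul(38, 83)))), Pow(Add(7687, -10574), -1))) = Add(-10070, Mul(Add(-7871, Mul(Pow(121, -1), Add(1, 6889, 3154))), Pow(-2887, -1))) = Add(-10070, Mul(Add(-7871, Mul(Rational(1, 121), 10044)), Rational(-1, 2887))) = Add(-10070, Mul(Add(-7871, Rational(10044, 121)), Rational(-1, 2887))) = Add(-10070, Mul(Rational(-942347, 121), Rational(-1, 2887))) = Add(-10070, Rational(942347, 349327)) = Rational(-3516780543, 349327)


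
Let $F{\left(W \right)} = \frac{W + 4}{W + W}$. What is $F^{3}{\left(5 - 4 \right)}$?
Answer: $\frac{125}{8} \approx 15.625$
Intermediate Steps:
$F{\left(W \right)} = \frac{4 + W}{2 W}$
$F^{3}{\left(5 - 4 \right)} = \left(\frac{4 + \left(5 - 4\right)}{2 \left(5 - 4\right)}\right)^{3} = \left(\frac{4 + 1}{2 \cdot 1}\right)^{3} = \left(\frac{1}{2} \cdot 1 \cdot 5\right)^{3} = \left(\frac{5}{2}\right)^{3} = \frac{125}{8}$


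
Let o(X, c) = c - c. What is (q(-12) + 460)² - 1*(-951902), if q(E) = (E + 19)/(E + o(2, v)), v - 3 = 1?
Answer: 167467057/144 ≈ 1.1630e+6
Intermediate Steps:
v = 4 (v = 3 + 1 = 4)
o(X, c) = 0
q(E) = (19 + E)/E (q(E) = (E + 19)/(E + 0) = (19 + E)/E)
(q(-12) + 460)² - 1*(-951902) = ((19 - 12)/(-12) + 460)² - 1*(-951902) = (-1/12*7 + 460)² + 951902 = (-7/12 + 460)² + 951902 = (5513/12)² + 951902 = 30393169/144 + 951902 = 167467057/144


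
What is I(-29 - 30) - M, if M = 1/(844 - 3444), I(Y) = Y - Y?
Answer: 1/2600 ≈ 0.00038462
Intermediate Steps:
I(Y) = 0
M = -1/2600 (M = 1/(-2600) = -1/2600 ≈ -0.00038462)
I(-29 - 30) - M = 0 - 1*(-1/2600) = 0 + 1/2600 = 1/2600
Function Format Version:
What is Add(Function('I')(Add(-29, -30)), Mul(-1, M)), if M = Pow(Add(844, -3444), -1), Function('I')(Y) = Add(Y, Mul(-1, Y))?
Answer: Rational(1, 2600) ≈ 0.00038462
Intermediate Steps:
Function('I')(Y) = 0
M = Rational(-1, 2600) (M = Pow(-2600, -1) = Rational(-1, 2600) ≈ -0.00038462)
Add(Function('I')(Add(-29, -30)), Mul(-1, M)) = Add(0, Mul(-1, Rational(-1, 2600))) = Add(0, Rational(1, 2600)) = Rational(1, 2600)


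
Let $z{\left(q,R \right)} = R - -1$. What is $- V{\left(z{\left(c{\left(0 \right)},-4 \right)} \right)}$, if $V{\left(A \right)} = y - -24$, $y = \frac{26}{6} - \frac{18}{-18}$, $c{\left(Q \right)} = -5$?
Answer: $- \frac{88}{3} \approx -29.333$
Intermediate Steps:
$y = \frac{16}{3}$ ($y = 26 \cdot \frac{1}{6} - -1 = \frac{13}{3} + 1 = \frac{16}{3} \approx 5.3333$)
$z{\left(q,R \right)} = 1 + R$ ($z{\left(q,R \right)} = R + 1 = 1 + R$)
$V{\left(A \right)} = \frac{88}{3}$ ($V{\left(A \right)} = \frac{16}{3} - -24 = \frac{16}{3} + 24 = \frac{88}{3}$)
$- V{\left(z{\left(c{\left(0 \right)},-4 \right)} \right)} = \left(-1\right) \frac{88}{3} = - \frac{88}{3}$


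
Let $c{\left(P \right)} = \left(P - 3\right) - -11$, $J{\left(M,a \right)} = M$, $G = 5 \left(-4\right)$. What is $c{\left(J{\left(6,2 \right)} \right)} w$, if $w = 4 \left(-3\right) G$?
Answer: $3360$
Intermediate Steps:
$G = -20$
$c{\left(P \right)} = 8 + P$ ($c{\left(P \right)} = \left(-3 + P\right) + 11 = 8 + P$)
$w = 240$ ($w = 4 \left(-3\right) \left(-20\right) = \left(-12\right) \left(-20\right) = 240$)
$c{\left(J{\left(6,2 \right)} \right)} w = \left(8 + 6\right) 240 = 14 \cdot 240 = 3360$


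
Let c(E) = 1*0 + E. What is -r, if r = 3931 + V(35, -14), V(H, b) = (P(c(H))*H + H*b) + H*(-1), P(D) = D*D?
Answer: -46281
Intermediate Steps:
c(E) = E (c(E) = 0 + E = E)
P(D) = D²
V(H, b) = H³ - H + H*b (V(H, b) = (H²*H + H*b) + H*(-1) = (H³ + H*b) - H = H³ - H + H*b)
r = 46281 (r = 3931 + 35*(-1 - 14 + 35²) = 3931 + 35*(-1 - 14 + 1225) = 3931 + 35*1210 = 3931 + 42350 = 46281)
-r = -1*46281 = -46281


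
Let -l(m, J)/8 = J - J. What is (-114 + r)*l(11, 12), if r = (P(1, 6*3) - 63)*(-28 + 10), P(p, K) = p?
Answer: 0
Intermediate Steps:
r = 1116 (r = (1 - 63)*(-28 + 10) = -62*(-18) = 1116)
l(m, J) = 0 (l(m, J) = -8*(J - J) = -8*0 = 0)
(-114 + r)*l(11, 12) = (-114 + 1116)*0 = 1002*0 = 0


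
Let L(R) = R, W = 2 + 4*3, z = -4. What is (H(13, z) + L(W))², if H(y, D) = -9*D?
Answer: 2500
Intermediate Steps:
W = 14 (W = 2 + 12 = 14)
(H(13, z) + L(W))² = (-9*(-4) + 14)² = (36 + 14)² = 50² = 2500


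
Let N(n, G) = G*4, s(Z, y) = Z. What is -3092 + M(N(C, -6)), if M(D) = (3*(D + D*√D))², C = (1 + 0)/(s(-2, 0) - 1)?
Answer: -122324 + 20736*I*√6 ≈ -1.2232e+5 + 50793.0*I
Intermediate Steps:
C = -⅓ (C = (1 + 0)/(-2 - 1) = 1/(-3) = 1*(-⅓) = -⅓ ≈ -0.33333)
N(n, G) = 4*G
M(D) = (3*D + 3*D^(3/2))² (M(D) = (3*(D + D^(3/2)))² = (3*D + 3*D^(3/2))²)
-3092 + M(N(C, -6)) = -3092 + 9*(4*(-6) + (4*(-6))^(3/2))² = -3092 + 9*(-24 + (-24)^(3/2))² = -3092 + 9*(-24 - 48*I*√6)²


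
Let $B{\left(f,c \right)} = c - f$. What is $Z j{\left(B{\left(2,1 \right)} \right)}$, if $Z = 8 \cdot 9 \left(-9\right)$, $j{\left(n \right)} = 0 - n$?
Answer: $-648$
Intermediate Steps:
$j{\left(n \right)} = - n$
$Z = -648$ ($Z = 72 \left(-9\right) = -648$)
$Z j{\left(B{\left(2,1 \right)} \right)} = - 648 \left(- (1 - 2)\right) = - 648 \left(\left(-1\right) \left(-1\right)\right) = \left(-648\right) 1 = -648$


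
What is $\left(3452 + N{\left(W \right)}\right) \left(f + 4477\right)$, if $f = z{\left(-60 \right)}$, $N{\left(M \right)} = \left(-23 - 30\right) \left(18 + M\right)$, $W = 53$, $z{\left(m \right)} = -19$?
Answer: $-1386438$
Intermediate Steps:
$N{\left(M \right)} = -954 - 53 M$ ($N{\left(M \right)} = - 53 \left(18 + M\right) = -954 - 53 M$)
$f = -19$
$\left(3452 + N{\left(W \right)}\right) \left(f + 4477\right) = \left(3452 - 3763\right) \left(-19 + 4477\right) = \left(3452 - 3763\right) 4458 = \left(-311\right) 4458 = -1386438$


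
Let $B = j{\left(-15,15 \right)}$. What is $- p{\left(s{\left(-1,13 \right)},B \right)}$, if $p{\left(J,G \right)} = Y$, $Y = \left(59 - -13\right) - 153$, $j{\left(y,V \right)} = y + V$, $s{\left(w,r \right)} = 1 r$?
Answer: $81$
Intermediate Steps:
$s{\left(w,r \right)} = r$
$j{\left(y,V \right)} = V + y$
$Y = -81$ ($Y = \left(59 + 13\right) - 153 = 72 - 153 = -81$)
$B = 0$ ($B = 15 - 15 = 0$)
$p{\left(J,G \right)} = -81$
$- p{\left(s{\left(-1,13 \right)},B \right)} = \left(-1\right) \left(-81\right) = 81$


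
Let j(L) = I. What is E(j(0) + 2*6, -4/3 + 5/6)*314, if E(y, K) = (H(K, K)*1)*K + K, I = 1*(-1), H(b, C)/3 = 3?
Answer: -1570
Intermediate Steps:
H(b, C) = 9 (H(b, C) = 3*3 = 9)
I = -1
j(L) = -1
E(y, K) = 10*K (E(y, K) = (9*1)*K + K = 9*K + K = 10*K)
E(j(0) + 2*6, -4/3 + 5/6)*314 = (10*(-4/3 + 5/6))*314 = (10*(-1/2))*314 = -5*314 = -1570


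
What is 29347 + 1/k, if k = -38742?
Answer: 1136961473/38742 ≈ 29347.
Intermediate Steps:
29347 + 1/k = 29347 + 1/(-38742) = 29347 - 1/38742 = 1136961473/38742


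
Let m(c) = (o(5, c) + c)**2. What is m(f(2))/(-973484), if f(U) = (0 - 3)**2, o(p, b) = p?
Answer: -49/243371 ≈ -0.00020134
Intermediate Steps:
f(U) = 9 (f(U) = (-3)**2 = 9)
m(c) = (5 + c)**2
m(f(2))/(-973484) = (5 + 9)**2/(-973484) = 14**2*(-1/973484) = 196*(-1/973484) = -49/243371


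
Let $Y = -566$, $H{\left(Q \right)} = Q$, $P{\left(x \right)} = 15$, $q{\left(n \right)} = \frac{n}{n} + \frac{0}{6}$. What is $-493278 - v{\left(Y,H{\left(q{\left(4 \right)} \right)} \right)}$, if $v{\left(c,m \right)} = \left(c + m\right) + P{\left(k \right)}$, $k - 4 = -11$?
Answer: $-492728$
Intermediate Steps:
$k = -7$ ($k = 4 - 11 = -7$)
$q{\left(n \right)} = 1$ ($q{\left(n \right)} = 1 + 0 \cdot \frac{1}{6} = 1 + 0 = 1$)
$v{\left(c,m \right)} = 15 + c + m$ ($v{\left(c,m \right)} = \left(c + m\right) + 15 = 15 + c + m$)
$-493278 - v{\left(Y,H{\left(q{\left(4 \right)} \right)} \right)} = -493278 - \left(15 - 566 + 1\right) = -493278 - -550 = -493278 + 550 = -492728$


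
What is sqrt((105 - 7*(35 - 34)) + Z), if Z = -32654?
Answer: 2*I*sqrt(8139) ≈ 180.43*I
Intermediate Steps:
sqrt((105 - 7*(35 - 34)) + Z) = sqrt((105 - 7*(35 - 34)) - 32654) = sqrt((105 - 7*1) - 32654) = sqrt((105 - 7) - 32654) = sqrt(98 - 32654) = sqrt(-32556) = 2*I*sqrt(8139)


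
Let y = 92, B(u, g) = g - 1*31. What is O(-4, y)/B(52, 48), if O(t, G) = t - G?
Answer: -96/17 ≈ -5.6471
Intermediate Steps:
B(u, g) = -31 + g (B(u, g) = g - 31 = -31 + g)
O(-4, y)/B(52, 48) = (-4 - 1*92)/(-31 + 48) = (-4 - 92)/17 = -96*1/17 = -96/17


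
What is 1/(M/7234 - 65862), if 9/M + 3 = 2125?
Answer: -15350548/1011017792367 ≈ -1.5183e-5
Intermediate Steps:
M = 9/2122 (M = 9/(-3 + 2125) = 9/2122 ≈ 0.0042413)
1/(M/7234 - 65862) = 1/((9/2122)/7234 - 65862) = 1/((9/2122)*(1/7234) - 65862) = 1/(9/15350548 - 65862) = 1/(-1011017792367/15350548) = -15350548/1011017792367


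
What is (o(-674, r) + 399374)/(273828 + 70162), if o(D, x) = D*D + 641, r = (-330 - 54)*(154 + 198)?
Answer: 854291/343990 ≈ 2.4835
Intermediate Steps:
r = -135168 (r = -384*352 = -135168)
o(D, x) = 641 + D**2 (o(D, x) = D**2 + 641 = 641 + D**2)
(o(-674, r) + 399374)/(273828 + 70162) = ((641 + (-674)**2) + 399374)/(273828 + 70162) = ((641 + 454276) + 399374)/343990 = (454917 + 399374)*(1/343990) = 854291*(1/343990) = 854291/343990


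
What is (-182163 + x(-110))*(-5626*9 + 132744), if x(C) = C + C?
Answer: -14975468130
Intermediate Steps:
x(C) = 2*C
(-182163 + x(-110))*(-5626*9 + 132744) = (-182163 + 2*(-110))*(-5626*9 + 132744) = (-182163 - 220)*(-50634 + 132744) = -182383*82110 = -14975468130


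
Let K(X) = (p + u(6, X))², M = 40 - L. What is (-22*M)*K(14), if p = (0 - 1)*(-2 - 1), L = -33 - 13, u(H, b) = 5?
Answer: -121088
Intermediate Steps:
L = -46
p = 3 (p = -1*(-3) = 3)
M = 86 (M = 40 - 1*(-46) = 40 + 46 = 86)
K(X) = 64 (K(X) = (3 + 5)² = 8² = 64)
(-22*M)*K(14) = -22*86*64 = -1892*64 = -121088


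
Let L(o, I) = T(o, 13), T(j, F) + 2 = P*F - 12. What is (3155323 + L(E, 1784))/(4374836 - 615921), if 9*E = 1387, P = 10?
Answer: 3155439/3758915 ≈ 0.83945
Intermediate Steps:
E = 1387/9 (E = (1/9)*1387 = 1387/9 ≈ 154.11)
T(j, F) = -14 + 10*F (T(j, F) = -2 + (10*F - 12) = -2 + (-12 + 10*F) = -14 + 10*F)
L(o, I) = 116 (L(o, I) = -14 + 10*13 = -14 + 130 = 116)
(3155323 + L(E, 1784))/(4374836 - 615921) = (3155323 + 116)/(4374836 - 615921) = 3155439/3758915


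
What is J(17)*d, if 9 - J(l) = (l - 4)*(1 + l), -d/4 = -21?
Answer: -18900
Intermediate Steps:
d = 84 (d = -4*(-21) = 84)
J(l) = 9 - (1 + l)*(-4 + l) (J(l) = 9 - (l - 4)*(1 + l) = 9 - (-4 + l)*(1 + l) = 9 - (1 + l)*(-4 + l))
J(17)*d = (13 - 1*17² + 3*17)*84 = (13 - 1*289 + 51)*84 = (13 - 289 + 51)*84 = -225*84 = -18900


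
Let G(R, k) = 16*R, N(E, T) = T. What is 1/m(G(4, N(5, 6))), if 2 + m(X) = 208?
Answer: 1/206 ≈ 0.0048544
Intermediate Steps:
m(X) = 206 (m(X) = -2 + 208 = 206)
1/m(G(4, N(5, 6))) = 1/206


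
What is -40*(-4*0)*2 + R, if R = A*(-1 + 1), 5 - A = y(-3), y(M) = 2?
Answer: 0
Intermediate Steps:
A = 3 (A = 5 - 1*2 = 5 - 2 = 3)
R = 0 (R = 3*(-1 + 1) = 3*0 = 0)
-40*(-4*0)*2 + R = -40*(-4*0)*2 + 0 = -0*2 + 0 = -40*0 + 0 = 0 + 0 = 0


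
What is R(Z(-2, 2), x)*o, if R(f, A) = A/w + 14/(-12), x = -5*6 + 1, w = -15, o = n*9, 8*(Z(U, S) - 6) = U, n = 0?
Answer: 0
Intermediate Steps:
Z(U, S) = 6 + U/8
o = 0 (o = 0*9 = 0)
x = -29 (x = -30 + 1 = -29)
R(f, A) = -7/6 - A/15 (R(f, A) = A/(-15) + 14/(-12) = A*(-1/15) + 14*(-1/12) = -A/15 - 7/6 = -7/6 - A/15)
R(Z(-2, 2), x)*o = (-7/6 - 1/15*(-29))*0 = (-7/6 + 29/15)*0 = (23/30)*0 = 0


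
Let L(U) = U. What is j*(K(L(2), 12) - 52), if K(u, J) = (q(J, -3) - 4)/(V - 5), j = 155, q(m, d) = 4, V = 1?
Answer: -8060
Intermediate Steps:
K(u, J) = 0 (K(u, J) = (4 - 4)/(1 - 5) = 0/(-4) = 0*(-¼) = 0)
j*(K(L(2), 12) - 52) = 155*(0 - 52) = 155*(-52) = -8060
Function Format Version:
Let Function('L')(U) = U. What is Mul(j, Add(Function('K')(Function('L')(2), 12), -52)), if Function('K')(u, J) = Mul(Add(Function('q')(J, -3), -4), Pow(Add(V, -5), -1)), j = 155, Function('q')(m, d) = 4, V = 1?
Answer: -8060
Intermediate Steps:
Function('K')(u, J) = 0 (Function('K')(u, J) = Mul(Add(4, -4), Pow(Add(1, -5), -1)) = Mul(0, Pow(-4, -1)) = Mul(0, Rational(-1, 4)) = 0)
Mul(j, Add(Function('K')(Function('L')(2), 12), -52)) = Mul(155, Add(0, -52)) = Mul(155, -52) = -8060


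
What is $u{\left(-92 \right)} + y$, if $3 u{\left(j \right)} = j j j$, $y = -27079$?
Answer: $- \frac{859925}{3} \approx -2.8664 \cdot 10^{5}$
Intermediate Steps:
$u{\left(j \right)} = \frac{j^{3}}{3}$ ($u{\left(j \right)} = \frac{j j j}{3} = \frac{j^{2} j}{3} = \frac{j^{3}}{3}$)
$u{\left(-92 \right)} + y = \frac{\left(-92\right)^{3}}{3} - 27079 = \frac{1}{3} \left(-778688\right) - 27079 = - \frac{778688}{3} - 27079 = - \frac{859925}{3}$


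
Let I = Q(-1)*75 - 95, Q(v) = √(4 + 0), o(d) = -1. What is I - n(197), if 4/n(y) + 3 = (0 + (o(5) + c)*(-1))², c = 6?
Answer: 603/11 ≈ 54.818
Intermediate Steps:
Q(v) = 2 (Q(v) = √4 = 2)
I = 55 (I = 2*75 - 95 = 150 - 95 = 55)
n(y) = 2/11 (n(y) = 4/(-3 + (0 + (-1 + 6)*(-1))²) = 4/(-3 + (0 + 5*(-1))²) = 4/(-3 + (0 - 5)²) = 4/(-3 + (-5)²) = 4/(-3 + 25) = 4/22 = 4*(1/22) = 2/11)
I - n(197) = 55 - 1*2/11 = 55 - 2/11 = 603/11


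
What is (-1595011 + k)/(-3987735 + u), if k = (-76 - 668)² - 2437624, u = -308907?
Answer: 3479099/4296642 ≈ 0.80972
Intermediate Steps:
k = -1884088 (k = (-744)² - 2437624 = 553536 - 2437624 = -1884088)
(-1595011 + k)/(-3987735 + u) = (-1595011 - 1884088)/(-3987735 - 308907) = -3479099/(-4296642) = -3479099*(-1/4296642) = 3479099/4296642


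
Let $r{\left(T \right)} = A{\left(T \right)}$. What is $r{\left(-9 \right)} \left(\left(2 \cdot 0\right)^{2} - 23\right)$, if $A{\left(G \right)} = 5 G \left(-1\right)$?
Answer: $-1035$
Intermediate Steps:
$A{\left(G \right)} = - 5 G$
$r{\left(T \right)} = - 5 T$
$r{\left(-9 \right)} \left(\left(2 \cdot 0\right)^{2} - 23\right) = \left(-5\right) \left(-9\right) \left(\left(2 \cdot 0\right)^{2} - 23\right) = 45 \left(0^{2} - 23\right) = 45 \left(0 - 23\right) = 45 \left(-23\right) = -1035$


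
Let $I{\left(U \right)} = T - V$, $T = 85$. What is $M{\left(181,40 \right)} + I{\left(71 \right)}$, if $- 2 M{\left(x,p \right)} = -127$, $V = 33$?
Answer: $\frac{231}{2} \approx 115.5$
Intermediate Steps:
$M{\left(x,p \right)} = \frac{127}{2}$ ($M{\left(x,p \right)} = \left(- \frac{1}{2}\right) \left(-127\right) = \frac{127}{2}$)
$I{\left(U \right)} = 52$ ($I{\left(U \right)} = 85 - 33 = 52$)
$M{\left(181,40 \right)} + I{\left(71 \right)} = \frac{127}{2} + 52 = \frac{231}{2}$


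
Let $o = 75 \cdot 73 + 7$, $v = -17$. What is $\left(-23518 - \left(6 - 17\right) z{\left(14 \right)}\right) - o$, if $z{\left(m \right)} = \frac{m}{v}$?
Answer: $- \frac{493154}{17} \approx -29009.0$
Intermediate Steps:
$z{\left(m \right)} = - \frac{m}{17}$ ($z{\left(m \right)} = \frac{m}{-17} = m \left(- \frac{1}{17}\right) = - \frac{m}{17}$)
$o = 5482$ ($o = 5475 + 7 = 5482$)
$\left(-23518 - \left(6 - 17\right) z{\left(14 \right)}\right) - o = \left(-23518 - \left(6 - 17\right) \left(\left(- \frac{1}{17}\right) 14\right)\right) - 5482 = \left(-23518 - \left(-11\right) \left(- \frac{14}{17}\right)\right) - 5482 = \left(-23518 - \frac{154}{17}\right) - 5482 = - \frac{399960}{17} - 5482 = - \frac{493154}{17}$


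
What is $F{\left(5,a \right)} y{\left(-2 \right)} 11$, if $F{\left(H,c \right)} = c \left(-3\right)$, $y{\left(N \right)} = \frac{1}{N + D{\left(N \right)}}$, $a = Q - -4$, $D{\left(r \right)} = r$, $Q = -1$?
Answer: $\frac{99}{4} \approx 24.75$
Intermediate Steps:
$a = 3$ ($a = -1 - -4 = -1 + 4 = 3$)
$y{\left(N \right)} = \frac{1}{2 N}$ ($y{\left(N \right)} = \frac{1}{N + N} = \frac{1}{2 N}$)
$F{\left(H,c \right)} = - 3 c$
$F{\left(5,a \right)} y{\left(-2 \right)} 11 = \left(-3\right) 3 \frac{1}{2 \left(-2\right)} 11 = - 9 \cdot \frac{1}{2} \left(- \frac{1}{2}\right) 11 = \left(-9\right) \left(- \frac{1}{4}\right) 11 = \frac{9}{4} \cdot 11 = \frac{99}{4}$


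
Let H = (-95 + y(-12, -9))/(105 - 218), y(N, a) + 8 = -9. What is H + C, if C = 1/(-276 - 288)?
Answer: 63055/63732 ≈ 0.98938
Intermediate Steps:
C = -1/564 (C = 1/(-564) = -1/564 ≈ -0.0017731)
y(N, a) = -17 (y(N, a) = -8 - 9 = -17)
H = 112/113 (H = (-95 - 17)/(105 - 218) = -112/(-113) = -112*(-1/113) = 112/113 ≈ 0.99115)
H + C = 112/113 - 1/564 = 63055/63732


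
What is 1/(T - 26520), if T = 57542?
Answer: 1/31022 ≈ 3.2235e-5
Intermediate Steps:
1/(T - 26520) = 1/(57542 - 26520) = 1/31022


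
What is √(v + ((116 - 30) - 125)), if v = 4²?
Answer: I*√23 ≈ 4.7958*I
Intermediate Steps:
v = 16
√(v + ((116 - 30) - 125)) = √(16 + ((116 - 30) - 125)) = √(16 + (86 - 125)) = √(16 - 39) = √(-23) = I*√23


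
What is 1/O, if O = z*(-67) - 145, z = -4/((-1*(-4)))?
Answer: -1/78 ≈ -0.012821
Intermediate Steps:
z = -1 (z = -4/4 = -4*1/4 = -1)
O = -78 (O = -1*(-67) - 145 = 67 - 145 = -78)
1/O = 1/(-78) = -1/78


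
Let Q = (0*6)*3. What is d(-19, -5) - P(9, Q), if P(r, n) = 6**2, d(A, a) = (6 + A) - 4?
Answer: -53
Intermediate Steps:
Q = 0 (Q = 0*3 = 0)
d(A, a) = 2 + A
P(r, n) = 36
d(-19, -5) - P(9, Q) = (2 - 19) - 1*36 = -17 - 36 = -53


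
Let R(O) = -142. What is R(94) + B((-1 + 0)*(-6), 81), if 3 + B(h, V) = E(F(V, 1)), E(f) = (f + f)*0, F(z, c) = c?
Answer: -145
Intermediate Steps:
E(f) = 0 (E(f) = (2*f)*0 = 0)
B(h, V) = -3 (B(h, V) = -3 + 0 = -3)
R(94) + B((-1 + 0)*(-6), 81) = -142 - 3 = -145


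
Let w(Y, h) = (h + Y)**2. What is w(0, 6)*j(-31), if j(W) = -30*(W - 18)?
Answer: 52920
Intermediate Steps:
w(Y, h) = (Y + h)**2
j(W) = 540 - 30*W (j(W) = -30*(-18 + W) = 540 - 30*W)
w(0, 6)*j(-31) = (0 + 6)**2*(540 - 30*(-31)) = 6**2*(540 + 930) = 36*1470 = 52920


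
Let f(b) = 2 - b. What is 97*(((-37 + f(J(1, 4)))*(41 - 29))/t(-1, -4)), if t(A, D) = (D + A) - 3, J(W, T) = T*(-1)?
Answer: 9021/2 ≈ 4510.5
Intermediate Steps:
J(W, T) = -T
t(A, D) = -3 + A + D (t(A, D) = (A + D) - 3 = -3 + A + D)
97*(((-37 + f(J(1, 4)))*(41 - 29))/t(-1, -4)) = 97*(((-37 + (2 - (-1)*4))*(41 - 29))/(-3 - 1 - 4)) = 97*(((-37 + (2 - 1*(-4)))*12)/(-8)) = 97*(((-37 + (2 + 4))*12)*(-1/8)) = 97*(((-37 + 6)*12)*(-1/8)) = 97*(-31*12*(-1/8)) = 97*(-372*(-1/8)) = 97*(93/2) = 9021/2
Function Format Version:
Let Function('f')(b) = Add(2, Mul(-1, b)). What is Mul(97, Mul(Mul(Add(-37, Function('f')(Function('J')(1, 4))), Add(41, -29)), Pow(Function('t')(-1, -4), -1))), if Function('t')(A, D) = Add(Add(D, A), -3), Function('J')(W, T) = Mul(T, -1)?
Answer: Rational(9021, 2) ≈ 4510.5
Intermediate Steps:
Function('J')(W, T) = Mul(-1, T)
Function('t')(A, D) = Add(-3, A, D) (Function('t')(A, D) = Add(Add(A, D), -3) = Add(-3, A, D))
Mul(97, Mul(Mul(Add(-37, Function('f')(Function('J')(1, 4))), Add(41, -29)), Pow(Function('t')(-1, -4), -1))) = Mul(97, Mul(Mul(Add(-37, Add(2, Mul(-1, Mul(-1, 4)))), Add(41, -29)), Pow(Add(-3, -1, -4), -1))) = Mul(97, Mul(Mul(Add(-37, Add(2, Mul(-1, -4))), 12), Pow(-8, -1))) = Mul(97, Mul(Mul(Add(-37, Add(2, 4)), 12), Rational(-1, 8))) = Mul(97, Mul(Mul(Add(-37, 6), 12), Rational(-1, 8))) = Mul(97, Mul(Mul(-31, 12), Rational(-1, 8))) = Mul(97, Mul(-372, Rational(-1, 8))) = Mul(97, Rational(93, 2)) = Rational(9021, 2)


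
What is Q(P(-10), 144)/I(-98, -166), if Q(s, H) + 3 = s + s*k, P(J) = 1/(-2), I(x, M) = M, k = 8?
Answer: 15/332 ≈ 0.045181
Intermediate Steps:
P(J) = -1/2
Q(s, H) = -3 + 9*s (Q(s, H) = -3 + (s + s*8) = -3 + (s + 8*s) = -3 + 9*s)
Q(P(-10), 144)/I(-98, -166) = (-3 + 9*(-1/2))/(-166) = (-3 - 9/2)*(-1/166) = -15/2*(-1/166) = 15/332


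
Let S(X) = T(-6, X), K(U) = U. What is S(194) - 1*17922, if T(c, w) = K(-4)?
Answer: -17926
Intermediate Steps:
T(c, w) = -4
S(X) = -4
S(194) - 1*17922 = -4 - 1*17922 = -4 - 17922 = -17926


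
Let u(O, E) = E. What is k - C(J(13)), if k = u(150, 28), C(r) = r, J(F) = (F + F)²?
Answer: -648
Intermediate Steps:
J(F) = 4*F² (J(F) = (2*F)² = 4*F²)
k = 28
k - C(J(13)) = 28 - 4*13² = 28 - 4*169 = 28 - 1*676 = 28 - 676 = -648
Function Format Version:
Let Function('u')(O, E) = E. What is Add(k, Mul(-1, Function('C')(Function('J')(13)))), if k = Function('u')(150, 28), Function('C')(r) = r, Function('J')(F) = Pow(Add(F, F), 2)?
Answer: -648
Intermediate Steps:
Function('J')(F) = Mul(4, Pow(F, 2)) (Function('J')(F) = Pow(Mul(2, F), 2) = Mul(4, Pow(F, 2)))
k = 28
Add(k, Mul(-1, Function('C')(Function('J')(13)))) = Add(28, Mul(-1, Mul(4, Pow(13, 2)))) = Add(28, Mul(-1, Mul(4, 169))) = Add(28, Mul(-1, 676)) = Add(28, -676) = -648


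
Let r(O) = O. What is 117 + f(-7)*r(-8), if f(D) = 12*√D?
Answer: 117 - 96*I*√7 ≈ 117.0 - 253.99*I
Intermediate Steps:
117 + f(-7)*r(-8) = 117 + (12*√(-7))*(-8) = 117 + (12*(I*√7))*(-8) = 117 + (12*I*√7)*(-8) = 117 - 96*I*√7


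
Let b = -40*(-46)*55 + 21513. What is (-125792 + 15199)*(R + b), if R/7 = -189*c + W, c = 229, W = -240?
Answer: 20120626862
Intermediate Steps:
b = 122713 (b = 1840*55 + 21513 = 101200 + 21513 = 122713)
R = -304647 (R = 7*(-189*229 - 240) = 7*(-43281 - 240) = 7*(-43521) = -304647)
(-125792 + 15199)*(R + b) = (-125792 + 15199)*(-304647 + 122713) = -110593*(-181934) = 20120626862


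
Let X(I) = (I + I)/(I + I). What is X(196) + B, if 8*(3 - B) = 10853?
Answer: -10821/8 ≈ -1352.6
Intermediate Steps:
X(I) = 1 (X(I) = (2*I)/((2*I)) = (2*I)*(1/(2*I)) = 1)
B = -10829/8 (B = 3 - ⅛*10853 = 3 - 10853/8 = -10829/8 ≈ -1353.6)
X(196) + B = 1 - 10829/8 = -10821/8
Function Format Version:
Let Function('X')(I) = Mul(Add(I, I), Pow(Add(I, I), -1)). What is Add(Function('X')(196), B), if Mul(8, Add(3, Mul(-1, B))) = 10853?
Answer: Rational(-10821, 8) ≈ -1352.6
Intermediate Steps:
Function('X')(I) = 1 (Function('X')(I) = Mul(Mul(2, I), Pow(Mul(2, I), -1)) = Mul(Mul(2, I), Mul(Rational(1, 2), Pow(I, -1))) = 1)
B = Rational(-10829, 8) (B = Add(3, Mul(Rational(-1, 8), 10853)) = Add(3, Rational(-10853, 8)) = Rational(-10829, 8) ≈ -1353.6)
Add(Function('X')(196), B) = Add(1, Rational(-10829, 8)) = Rational(-10821, 8)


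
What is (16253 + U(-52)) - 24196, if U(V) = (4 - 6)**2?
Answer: -7939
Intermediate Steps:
U(V) = 4 (U(V) = (-2)**2 = 4)
(16253 + U(-52)) - 24196 = (16253 + 4) - 24196 = 16257 - 24196 = -7939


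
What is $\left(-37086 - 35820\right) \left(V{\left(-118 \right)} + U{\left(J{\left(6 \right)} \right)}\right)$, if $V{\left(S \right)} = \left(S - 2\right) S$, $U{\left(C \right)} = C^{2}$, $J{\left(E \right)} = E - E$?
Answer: $-1032348960$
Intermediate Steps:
$J{\left(E \right)} = 0$
$V{\left(S \right)} = S \left(-2 + S\right)$ ($V{\left(S \right)} = \left(-2 + S\right) S = S \left(-2 + S\right)$)
$\left(-37086 - 35820\right) \left(V{\left(-118 \right)} + U{\left(J{\left(6 \right)} \right)}\right) = \left(-37086 - 35820\right) \left(- 118 \left(-2 - 118\right) + 0^{2}\right) = - 72906 \left(\left(-118\right) \left(-120\right) + 0\right) = - 72906 \left(14160 + 0\right) = \left(-72906\right) 14160 = -1032348960$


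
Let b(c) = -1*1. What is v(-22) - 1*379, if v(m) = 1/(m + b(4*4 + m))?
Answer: -8718/23 ≈ -379.04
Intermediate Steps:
b(c) = -1
v(m) = 1/(-1 + m) (v(m) = 1/(m - 1) = 1/(-1 + m))
v(-22) - 1*379 = 1/(-1 - 22) - 1*379 = 1/(-23) - 379 = -1/23 - 379 = -8718/23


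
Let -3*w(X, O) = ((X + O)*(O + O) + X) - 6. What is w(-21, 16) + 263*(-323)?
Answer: -254660/3 ≈ -84887.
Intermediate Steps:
w(X, O) = 2 - X/3 - 2*O*(O + X)/3 (w(X, O) = -(((X + O)*(O + O) + X) - 6)/3 = -(((O + X)*(2*O) + X) - 6)/3 = -((2*O*(O + X) + X) - 6)/3 = -((X + 2*O*(O + X)) - 6)/3 = -(-6 + X + 2*O*(O + X))/3 = 2 - X/3 - 2*O*(O + X)/3)
w(-21, 16) + 263*(-323) = (2 - ⅔*16² - ⅓*(-21) - ⅔*16*(-21)) + 263*(-323) = (2 - ⅔*256 + 7 + 224) - 84949 = (2 - 512/3 + 7 + 224) - 84949 = 187/3 - 84949 = -254660/3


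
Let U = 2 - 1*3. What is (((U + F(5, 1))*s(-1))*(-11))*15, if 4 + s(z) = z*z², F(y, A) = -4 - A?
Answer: -4950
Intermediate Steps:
U = -1 (U = 2 - 3 = -1)
s(z) = -4 + z³ (s(z) = -4 + z*z² = -4 + z³)
(((U + F(5, 1))*s(-1))*(-11))*15 = (((-1 + (-4 - 1*1))*(-4 + (-1)³))*(-11))*15 = (((-1 + (-4 - 1))*(-4 - 1))*(-11))*15 = (((-1 - 5)*(-5))*(-11))*15 = (-6*(-5)*(-11))*15 = (30*(-11))*15 = -330*15 = -4950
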